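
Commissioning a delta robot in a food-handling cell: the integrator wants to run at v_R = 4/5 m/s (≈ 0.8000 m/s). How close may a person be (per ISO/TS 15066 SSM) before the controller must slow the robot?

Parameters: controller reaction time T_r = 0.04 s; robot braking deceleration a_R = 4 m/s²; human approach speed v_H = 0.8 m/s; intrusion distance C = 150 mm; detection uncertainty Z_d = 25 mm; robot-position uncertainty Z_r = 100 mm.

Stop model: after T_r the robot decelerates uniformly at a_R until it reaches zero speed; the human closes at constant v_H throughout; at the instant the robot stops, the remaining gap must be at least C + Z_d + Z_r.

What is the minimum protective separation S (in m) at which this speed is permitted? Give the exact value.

S_min = 579/1000 m = 0.5790 m

braking lasts T_s = (4/5)/4 = 0.2000 s
robot covers v_R·T_r = 0.8000·0.0400 = 0.0320 m before braking
robot under decel: 0.8000²/(2·4.0000) = 0.0800 m
human closes 0.8000·0.2400 = 0.1920 m
residual clearance needed = 0.1500+0.0250+0.1000 = 0.2750 m
S_min ≈ 0.0320+0.0800+0.1920+0.2750  ⇒  S_min = 579/1000 m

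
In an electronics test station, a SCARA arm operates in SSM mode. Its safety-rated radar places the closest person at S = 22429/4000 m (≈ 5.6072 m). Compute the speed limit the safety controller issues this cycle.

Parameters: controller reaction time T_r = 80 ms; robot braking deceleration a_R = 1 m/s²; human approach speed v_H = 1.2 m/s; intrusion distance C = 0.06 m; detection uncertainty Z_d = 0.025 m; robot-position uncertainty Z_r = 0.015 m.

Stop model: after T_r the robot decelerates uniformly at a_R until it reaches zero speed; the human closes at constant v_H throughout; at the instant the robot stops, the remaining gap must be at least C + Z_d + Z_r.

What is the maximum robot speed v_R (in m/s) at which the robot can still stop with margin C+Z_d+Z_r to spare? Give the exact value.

v_R_max = 9/4 m/s = 2.2500 m/s

quadratic (1/2)·v² + (32/25)·v + (-4329/800) = 0
  disc = (32/25)² − 4·(1/2)·(-4329/800) = 124609/10000 ; √disc = 353/100
  v_R = (−(32/25) + 353/100) / (2·(1/2)) = 9/4 m/s
check:
stop time T_s = (9/4)/1 = 2.2500 s
reaction-phase robot travel = 2.2500·0.0800 = 0.1800 m
braking distance = 2.2500²/(2·1.0000) = 2.5312 m
human over T_r+T_s: 1.2000·(0.0800+2.2500) = 2.7960 m
residual clearance needed = 0.0600+0.0250+0.0150 = 0.1000 m
sum ≈ 0.1800+2.5312+2.7960+0.1000 ≈ 5.6072 m = S ✓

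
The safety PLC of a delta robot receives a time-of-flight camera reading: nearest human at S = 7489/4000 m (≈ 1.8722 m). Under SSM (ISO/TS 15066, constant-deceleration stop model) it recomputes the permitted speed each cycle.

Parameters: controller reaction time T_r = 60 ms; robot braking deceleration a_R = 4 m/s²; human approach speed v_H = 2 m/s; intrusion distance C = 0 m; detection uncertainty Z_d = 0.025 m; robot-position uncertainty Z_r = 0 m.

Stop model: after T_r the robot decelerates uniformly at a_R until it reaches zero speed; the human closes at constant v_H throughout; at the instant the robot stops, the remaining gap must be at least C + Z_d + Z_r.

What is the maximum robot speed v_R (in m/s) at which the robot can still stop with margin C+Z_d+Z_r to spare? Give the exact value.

v_R_max = 21/10 m/s = 2.1000 m/s

quadratic (1/8)·v² + (14/25)·v + (-6909/4000) = 0
  disc = (14/25)² − 4·(1/8)·(-6909/4000) = 47089/40000 ; √disc = 217/200
  v_R = (−(14/25) + 217/200) / (2·(1/8)) = 21/10 m/s
check:
T_s = v_R/a_R = (21/10)/4 = 0.5250 s
robot in T_r: 2.1000·0.0600 = 0.1260 m
braking distance = 2.1000²/(2·4.0000) = 0.5513 m
human over T_r+T_s: 2.0000·(0.0600+0.5250) = 1.1700 m
C+Z_d+Z_r = 0.0000+0.0250+0.0000 = 0.0250 m
sum ≈ 0.1260+0.5513+1.1700+0.0250 ≈ 1.8722 m = S ✓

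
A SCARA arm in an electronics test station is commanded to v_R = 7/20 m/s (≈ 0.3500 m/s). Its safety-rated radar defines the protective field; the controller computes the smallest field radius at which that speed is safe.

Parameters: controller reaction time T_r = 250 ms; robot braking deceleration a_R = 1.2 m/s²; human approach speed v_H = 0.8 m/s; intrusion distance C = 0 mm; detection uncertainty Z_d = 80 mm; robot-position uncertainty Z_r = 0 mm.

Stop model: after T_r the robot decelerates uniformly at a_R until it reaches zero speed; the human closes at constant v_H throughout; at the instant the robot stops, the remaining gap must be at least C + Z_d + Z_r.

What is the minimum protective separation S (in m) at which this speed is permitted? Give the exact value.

braking lasts T_s = (7/20)/(6/5) = 0.2917 s
robot in T_r: 0.3500·0.2500 = 0.0875 m
robot under decel: 0.3500²/(2·1.2000) = 0.0510 m
human over T_r+T_s: 0.8000·(0.2500+0.2917) = 0.4333 m
residual clearance needed = 0.0000+0.0800+0.0000 = 0.0800 m
S_min ≈ 0.0875+0.0510+0.4333+0.0800  ⇒  S_min = 1043/1600 m

S_min = 1043/1600 m = 0.6519 m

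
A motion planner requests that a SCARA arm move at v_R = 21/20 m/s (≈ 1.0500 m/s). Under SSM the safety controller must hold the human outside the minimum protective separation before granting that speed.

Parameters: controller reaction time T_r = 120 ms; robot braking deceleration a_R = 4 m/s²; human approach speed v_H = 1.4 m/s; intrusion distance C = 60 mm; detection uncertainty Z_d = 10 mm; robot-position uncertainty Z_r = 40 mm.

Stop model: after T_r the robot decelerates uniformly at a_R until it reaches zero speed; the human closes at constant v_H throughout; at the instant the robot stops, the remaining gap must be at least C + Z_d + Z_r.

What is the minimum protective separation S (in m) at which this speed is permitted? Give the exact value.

T_s = v_R/a_R = (21/20)/4 = 0.2625 s
reaction-phase robot travel = 1.0500·0.1200 = 0.1260 m
robot covers 1.0500·0.2625 − ½·4.0000·0.2625² = 0.1378 m while stopping
human over T_r+T_s: 1.4000·(0.1200+0.2625) = 0.5355 m
residual clearance needed = 0.0600+0.0100+0.0400 = 0.1100 m
S_min ≈ 0.1260+0.1378+0.5355+0.1100  ⇒  S_min = 14549/16000 m

S_min = 14549/16000 m = 0.9093 m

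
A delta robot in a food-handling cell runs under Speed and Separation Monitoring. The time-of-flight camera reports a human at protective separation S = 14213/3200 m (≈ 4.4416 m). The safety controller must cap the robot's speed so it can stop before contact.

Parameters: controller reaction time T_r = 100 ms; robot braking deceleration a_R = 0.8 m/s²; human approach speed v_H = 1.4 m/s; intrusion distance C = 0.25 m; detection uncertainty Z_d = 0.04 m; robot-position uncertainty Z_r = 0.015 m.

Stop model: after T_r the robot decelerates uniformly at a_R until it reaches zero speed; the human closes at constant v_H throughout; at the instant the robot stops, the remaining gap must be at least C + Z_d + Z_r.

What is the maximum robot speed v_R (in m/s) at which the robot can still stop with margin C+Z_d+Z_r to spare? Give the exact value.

at the boundary: (5/8)·v² + (37/20)·v + (-12789/3200) = 0
  disc = (37/20)² − 4·(5/8)·(-12789/3200) = 85849/6400 ; √disc = 293/80
  v_R = (−(37/20) + 293/80) / (2·(5/8)) = 29/20 m/s
check:
stop time T_s = (29/20)/(4/5) = 1.8125 s
reaction-phase robot travel = 1.4500·0.1000 = 0.1450 m
braking distance = 1.4500²/(2·0.8000) = 1.3141 m
person approaches 1.4000·(0.1000+1.8125) = 2.6775 m
C+Z_d+Z_r = 0.2500+0.0400+0.0150 = 0.3050 m
sum ≈ 0.1450+1.3141+2.6775+0.3050 ≈ 4.4416 m = S ✓

v_R_max = 29/20 m/s = 1.4500 m/s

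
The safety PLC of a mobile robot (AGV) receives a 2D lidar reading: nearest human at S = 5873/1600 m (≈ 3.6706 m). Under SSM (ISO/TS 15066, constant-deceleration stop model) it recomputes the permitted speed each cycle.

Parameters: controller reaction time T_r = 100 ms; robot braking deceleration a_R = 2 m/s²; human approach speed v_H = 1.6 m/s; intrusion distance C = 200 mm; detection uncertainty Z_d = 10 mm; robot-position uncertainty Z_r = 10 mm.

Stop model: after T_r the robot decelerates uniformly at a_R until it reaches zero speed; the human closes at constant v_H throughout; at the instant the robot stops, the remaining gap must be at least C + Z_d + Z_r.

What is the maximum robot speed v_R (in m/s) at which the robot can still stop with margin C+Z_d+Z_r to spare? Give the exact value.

at the boundary: (1/4)·v² + (9/10)·v + (-1053/320) = 0
  disc = (9/10)² − 4·(1/4)·(-1053/320) = 6561/1600 ; √disc = 81/40
  v_R = (−(9/10) + 81/40) / (2·(1/4)) = 9/4 m/s
check:
braking lasts T_s = (9/4)/2 = 1.1250 s
robot in T_r: 2.2500·0.1000 = 0.2250 m
robot under decel: 2.2500²/(2·2.0000) = 1.2656 m
person approaches 1.6000·(0.1000+1.1250) = 1.9600 m
residual clearance needed = 0.2000+0.0100+0.0100 = 0.2200 m
sum ≈ 0.2250+1.2656+1.9600+0.2200 ≈ 3.6706 m = S ✓

v_R_max = 9/4 m/s = 2.2500 m/s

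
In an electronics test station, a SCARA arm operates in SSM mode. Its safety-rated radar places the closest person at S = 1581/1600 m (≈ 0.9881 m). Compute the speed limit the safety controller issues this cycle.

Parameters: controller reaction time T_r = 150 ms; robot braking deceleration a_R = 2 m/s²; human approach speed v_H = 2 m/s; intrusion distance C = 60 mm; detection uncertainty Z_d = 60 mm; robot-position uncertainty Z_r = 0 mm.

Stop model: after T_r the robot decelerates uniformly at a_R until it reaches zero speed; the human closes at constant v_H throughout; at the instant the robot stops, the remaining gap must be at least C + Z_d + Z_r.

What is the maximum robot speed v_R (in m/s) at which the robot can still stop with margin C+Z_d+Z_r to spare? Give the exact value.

v_R_max = 9/20 m/s = 0.4500 m/s

collect terms ⇒ (1/4)·v_R² + (23/20)·v_R + (-909/1600) = 0
  disc = (23/20)² − 4·(1/4)·(-909/1600) = 121/64 ; √disc = 11/8
  v_R = (−(23/20) + 11/8) / (2·(1/4)) = 9/20 m/s
check:
stop time T_s = (9/20)/2 = 0.2250 s
robot in T_r: 0.4500·0.1500 = 0.0675 m
braking distance = 0.4500²/(2·2.0000) = 0.0506 m
person approaches 2.0000·(0.1500+0.2250) = 0.7500 m
C+Z_d+Z_r = 0.0600+0.0600+0.0000 = 0.1200 m
sum ≈ 0.0675+0.0506+0.7500+0.1200 ≈ 0.9881 m = S ✓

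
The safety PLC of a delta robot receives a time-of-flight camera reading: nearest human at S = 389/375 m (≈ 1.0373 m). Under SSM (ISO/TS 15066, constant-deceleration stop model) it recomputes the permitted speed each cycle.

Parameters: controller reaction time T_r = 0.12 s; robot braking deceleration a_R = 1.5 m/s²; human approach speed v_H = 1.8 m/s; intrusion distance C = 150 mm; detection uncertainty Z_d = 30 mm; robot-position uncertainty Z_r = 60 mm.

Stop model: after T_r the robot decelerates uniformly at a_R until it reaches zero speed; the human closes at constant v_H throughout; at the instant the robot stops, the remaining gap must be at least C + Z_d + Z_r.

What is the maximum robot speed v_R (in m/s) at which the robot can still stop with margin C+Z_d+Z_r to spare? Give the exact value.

collect terms ⇒ (1/3)·v_R² + (33/25)·v_R + (-218/375) = 0
  disc = (33/25)² − 4·(1/3)·(-218/375) = 14161/5625 ; √disc = 119/75
  v_R = (−(33/25) + 119/75) / (2·(1/3)) = 2/5 m/s
check:
T_s = v_R/a_R = (2/5)/(3/2) = 0.2667 s
reaction-phase robot travel = 0.4000·0.1200 = 0.0480 m
robot covers 0.4000·0.2667 − ½·1.5000·0.2667² = 0.0533 m while stopping
human closes 1.8000·0.3867 = 0.6960 m
margins: 0.1500+0.0300+0.0600 = 0.2400 m
sum ≈ 0.0480+0.0533+0.6960+0.2400 ≈ 1.0373 m = S ✓

v_R_max = 2/5 m/s = 0.4000 m/s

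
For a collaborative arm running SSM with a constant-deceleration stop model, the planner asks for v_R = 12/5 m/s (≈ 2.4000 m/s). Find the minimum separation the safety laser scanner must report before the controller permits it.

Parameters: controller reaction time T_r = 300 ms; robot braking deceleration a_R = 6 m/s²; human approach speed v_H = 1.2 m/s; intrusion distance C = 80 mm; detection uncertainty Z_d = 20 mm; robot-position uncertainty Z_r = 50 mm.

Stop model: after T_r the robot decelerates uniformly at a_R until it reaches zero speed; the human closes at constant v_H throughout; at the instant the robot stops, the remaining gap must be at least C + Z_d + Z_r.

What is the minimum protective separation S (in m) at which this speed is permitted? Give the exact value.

stop time T_s = (12/5)/6 = 0.4000 s
reaction-phase robot travel = 2.4000·0.3000 = 0.7200 m
robot under decel: 2.4000²/(2·6.0000) = 0.4800 m
person approaches 1.2000·(0.3000+0.4000) = 0.8400 m
margins: 0.0800+0.0200+0.0500 = 0.1500 m
S_min ≈ 0.7200+0.4800+0.8400+0.1500  ⇒  S_min = 219/100 m

S_min = 219/100 m = 2.1900 m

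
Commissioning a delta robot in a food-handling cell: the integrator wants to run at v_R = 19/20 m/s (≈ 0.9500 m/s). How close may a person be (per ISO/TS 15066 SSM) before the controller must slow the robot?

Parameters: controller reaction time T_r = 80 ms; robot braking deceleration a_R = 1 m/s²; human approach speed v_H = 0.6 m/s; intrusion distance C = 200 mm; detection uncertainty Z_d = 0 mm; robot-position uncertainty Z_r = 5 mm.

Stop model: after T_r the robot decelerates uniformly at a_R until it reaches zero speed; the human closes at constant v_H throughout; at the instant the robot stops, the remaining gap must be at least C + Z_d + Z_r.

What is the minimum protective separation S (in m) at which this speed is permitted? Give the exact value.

S_min = 5401/4000 m = 1.3502 m

stop time T_s = (19/20)/1 = 0.9500 s
robot covers v_R·T_r = 0.9500·0.0800 = 0.0760 m before braking
robot covers 0.9500·0.9500 − ½·1.0000·0.9500² = 0.4512 m while stopping
human closes 0.6000·1.0300 = 0.6180 m
C+Z_d+Z_r = 0.2000+0.0000+0.0050 = 0.2050 m
S_min ≈ 0.0760+0.4512+0.6180+0.2050  ⇒  S_min = 5401/4000 m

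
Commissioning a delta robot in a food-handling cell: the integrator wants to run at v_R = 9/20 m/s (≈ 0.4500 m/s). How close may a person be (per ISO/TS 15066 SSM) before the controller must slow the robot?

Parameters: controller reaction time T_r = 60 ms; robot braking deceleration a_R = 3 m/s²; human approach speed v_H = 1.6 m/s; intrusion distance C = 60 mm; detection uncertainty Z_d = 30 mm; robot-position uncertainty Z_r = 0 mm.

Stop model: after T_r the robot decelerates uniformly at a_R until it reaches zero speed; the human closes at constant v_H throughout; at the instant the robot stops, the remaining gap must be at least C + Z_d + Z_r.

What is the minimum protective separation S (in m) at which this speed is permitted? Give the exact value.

braking lasts T_s = (9/20)/3 = 0.1500 s
reaction-phase robot travel = 0.4500·0.0600 = 0.0270 m
braking distance = 0.4500²/(2·3.0000) = 0.0338 m
human over T_r+T_s: 1.6000·(0.0600+0.1500) = 0.3360 m
margins: 0.0600+0.0300+0.0000 = 0.0900 m
S_min ≈ 0.0270+0.0338+0.3360+0.0900  ⇒  S_min = 1947/4000 m

S_min = 1947/4000 m = 0.4868 m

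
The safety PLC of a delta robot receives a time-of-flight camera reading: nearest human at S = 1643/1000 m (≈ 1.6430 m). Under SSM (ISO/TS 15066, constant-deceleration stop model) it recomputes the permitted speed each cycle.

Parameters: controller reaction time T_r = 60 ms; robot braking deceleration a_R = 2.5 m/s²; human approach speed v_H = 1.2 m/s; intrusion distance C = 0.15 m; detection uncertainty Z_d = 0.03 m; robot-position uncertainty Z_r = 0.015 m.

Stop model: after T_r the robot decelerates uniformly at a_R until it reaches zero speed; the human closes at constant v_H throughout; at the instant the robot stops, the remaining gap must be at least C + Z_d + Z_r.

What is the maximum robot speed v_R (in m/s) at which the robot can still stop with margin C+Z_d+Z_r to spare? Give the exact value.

quadratic (1/5)·v² + (27/50)·v + (-172/125) = 0
  disc = (27/50)² − 4·(1/5)·(-172/125) = 3481/2500 ; √disc = 59/50
  v_R = (−(27/50) + 59/50) / (2·(1/5)) = 8/5 m/s
check:
stop time T_s = (8/5)/(5/2) = 0.6400 s
robot covers v_R·T_r = 1.6000·0.0600 = 0.0960 m before braking
robot under decel: 1.6000²/(2·2.5000) = 0.5120 m
person approaches 1.2000·(0.0600+0.6400) = 0.8400 m
margins: 0.1500+0.0300+0.0150 = 0.1950 m
sum ≈ 0.0960+0.5120+0.8400+0.1950 ≈ 1.6430 m = S ✓

v_R_max = 8/5 m/s = 1.6000 m/s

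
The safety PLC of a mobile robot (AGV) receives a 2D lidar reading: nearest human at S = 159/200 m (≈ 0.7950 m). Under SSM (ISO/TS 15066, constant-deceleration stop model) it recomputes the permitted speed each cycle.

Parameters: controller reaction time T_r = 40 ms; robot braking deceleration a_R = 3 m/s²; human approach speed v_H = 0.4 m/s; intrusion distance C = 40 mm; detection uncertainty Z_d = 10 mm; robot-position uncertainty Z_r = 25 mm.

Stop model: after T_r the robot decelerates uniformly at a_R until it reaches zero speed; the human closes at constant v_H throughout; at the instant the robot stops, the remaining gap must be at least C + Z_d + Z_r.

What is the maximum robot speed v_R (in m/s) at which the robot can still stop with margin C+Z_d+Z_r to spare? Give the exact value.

v_R_max = 8/5 m/s = 1.6000 m/s

collect terms ⇒ (1/6)·v_R² + (13/75)·v_R + (-88/125) = 0
  disc = (13/75)² − 4·(1/6)·(-88/125) = 2809/5625 ; √disc = 53/75
  v_R = (−(13/75) + 53/75) / (2·(1/6)) = 8/5 m/s
check:
T_s = v_R/a_R = (8/5)/3 = 0.5333 s
robot in T_r: 1.6000·0.0400 = 0.0640 m
robot covers 1.6000·0.5333 − ½·3.0000·0.5333² = 0.4267 m while stopping
human closes 0.4000·0.5733 = 0.2293 m
C+Z_d+Z_r = 0.0400+0.0100+0.0250 = 0.0750 m
sum ≈ 0.0640+0.4267+0.2293+0.0750 ≈ 0.7950 m = S ✓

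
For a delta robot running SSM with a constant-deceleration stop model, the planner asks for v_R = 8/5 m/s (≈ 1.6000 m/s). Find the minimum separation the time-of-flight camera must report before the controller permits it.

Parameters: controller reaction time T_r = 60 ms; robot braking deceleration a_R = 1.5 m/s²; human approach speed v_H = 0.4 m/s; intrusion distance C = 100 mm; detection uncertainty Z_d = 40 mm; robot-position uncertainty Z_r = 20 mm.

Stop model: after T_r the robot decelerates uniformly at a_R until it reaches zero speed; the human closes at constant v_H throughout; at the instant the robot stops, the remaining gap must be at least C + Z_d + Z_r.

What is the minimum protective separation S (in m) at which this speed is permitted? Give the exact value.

S_min = 39/25 m = 1.5600 m

stop time T_s = (8/5)/(3/2) = 1.0667 s
reaction-phase robot travel = 1.6000·0.0600 = 0.0960 m
robot under decel: 1.6000²/(2·1.5000) = 0.8533 m
human over T_r+T_s: 0.4000·(0.0600+1.0667) = 0.4507 m
margins: 0.1000+0.0400+0.0200 = 0.1600 m
S_min ≈ 0.0960+0.8533+0.4507+0.1600  ⇒  S_min = 39/25 m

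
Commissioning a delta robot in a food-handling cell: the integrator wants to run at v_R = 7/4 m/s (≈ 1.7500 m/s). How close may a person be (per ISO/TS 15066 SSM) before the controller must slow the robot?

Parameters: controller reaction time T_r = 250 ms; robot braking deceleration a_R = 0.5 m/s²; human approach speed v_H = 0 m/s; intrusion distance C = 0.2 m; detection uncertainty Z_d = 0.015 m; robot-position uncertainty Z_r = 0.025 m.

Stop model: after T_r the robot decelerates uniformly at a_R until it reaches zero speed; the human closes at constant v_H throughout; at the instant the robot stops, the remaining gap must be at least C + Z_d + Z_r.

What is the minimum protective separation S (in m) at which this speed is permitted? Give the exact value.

braking lasts T_s = (7/4)/(1/2) = 3.5000 s
robot covers v_R·T_r = 1.7500·0.2500 = 0.4375 m before braking
robot under decel: 1.7500²/(2·0.5000) = 3.0625 m
human closes 0.0000·3.7500 = 0.0000 m
residual clearance needed = 0.2000+0.0150+0.0250 = 0.2400 m
S_min ≈ 0.4375+3.0625+0.0000+0.2400  ⇒  S_min = 187/50 m

S_min = 187/50 m = 3.7400 m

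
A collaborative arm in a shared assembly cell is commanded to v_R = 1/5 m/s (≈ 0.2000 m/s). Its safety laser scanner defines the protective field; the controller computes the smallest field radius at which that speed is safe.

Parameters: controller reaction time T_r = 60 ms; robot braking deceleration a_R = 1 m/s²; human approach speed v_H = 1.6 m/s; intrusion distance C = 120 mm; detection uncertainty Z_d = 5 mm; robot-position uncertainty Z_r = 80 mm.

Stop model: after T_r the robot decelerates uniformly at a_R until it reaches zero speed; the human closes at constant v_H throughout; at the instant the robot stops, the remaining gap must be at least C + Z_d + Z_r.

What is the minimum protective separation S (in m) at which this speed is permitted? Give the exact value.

T_s = v_R/a_R = (1/5)/1 = 0.2000 s
robot covers v_R·T_r = 0.2000·0.0600 = 0.0120 m before braking
robot covers 0.2000·0.2000 − ½·1.0000·0.2000² = 0.0200 m while stopping
human over T_r+T_s: 1.6000·(0.0600+0.2000) = 0.4160 m
C+Z_d+Z_r = 0.1200+0.0050+0.0800 = 0.2050 m
S_min ≈ 0.0120+0.0200+0.4160+0.2050  ⇒  S_min = 653/1000 m

S_min = 653/1000 m = 0.6530 m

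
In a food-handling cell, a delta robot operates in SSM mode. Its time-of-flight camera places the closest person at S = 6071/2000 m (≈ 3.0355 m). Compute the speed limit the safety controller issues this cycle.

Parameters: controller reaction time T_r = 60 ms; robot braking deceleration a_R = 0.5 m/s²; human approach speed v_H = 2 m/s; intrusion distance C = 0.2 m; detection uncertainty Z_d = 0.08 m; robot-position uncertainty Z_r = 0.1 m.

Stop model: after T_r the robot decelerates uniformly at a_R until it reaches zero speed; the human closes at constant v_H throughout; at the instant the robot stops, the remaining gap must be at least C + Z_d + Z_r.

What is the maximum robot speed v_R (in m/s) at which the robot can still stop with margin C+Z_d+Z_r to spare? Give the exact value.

v_R_max = 11/20 m/s = 0.5500 m/s

at the boundary: (1)·v² + (203/50)·v + (-5071/2000) = 0
  disc = (203/50)² − 4·(1)·(-5071/2000) = 16641/625 ; √disc = 129/25
  v_R = (−(203/50) + 129/25) / (2·(1)) = 11/20 m/s
check:
T_s = v_R/a_R = (11/20)/(1/2) = 1.1000 s
robot in T_r: 0.5500·0.0600 = 0.0330 m
braking distance = 0.5500²/(2·0.5000) = 0.3025 m
person approaches 2.0000·(0.0600+1.1000) = 2.3200 m
margins: 0.2000+0.0800+0.1000 = 0.3800 m
sum ≈ 0.0330+0.3025+2.3200+0.3800 ≈ 3.0355 m = S ✓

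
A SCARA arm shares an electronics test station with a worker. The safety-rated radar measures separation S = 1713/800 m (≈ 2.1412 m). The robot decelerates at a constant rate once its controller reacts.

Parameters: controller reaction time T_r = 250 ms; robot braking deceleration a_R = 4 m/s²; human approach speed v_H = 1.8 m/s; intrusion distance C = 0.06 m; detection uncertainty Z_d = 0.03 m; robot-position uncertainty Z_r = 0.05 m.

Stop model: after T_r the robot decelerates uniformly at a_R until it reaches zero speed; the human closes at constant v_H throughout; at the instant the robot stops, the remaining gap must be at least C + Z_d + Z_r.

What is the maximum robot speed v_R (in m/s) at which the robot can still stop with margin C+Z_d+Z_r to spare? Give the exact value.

v_R_max = 17/10 m/s = 1.7000 m/s

collect terms ⇒ (1/8)·v_R² + (7/10)·v_R + (-1241/800) = 0
  disc = (7/10)² − 4·(1/8)·(-1241/800) = 81/64 ; √disc = 9/8
  v_R = (−(7/10) + 9/8) / (2·(1/8)) = 17/10 m/s
check:
stop time T_s = (17/10)/4 = 0.4250 s
reaction-phase robot travel = 1.7000·0.2500 = 0.4250 m
braking distance = 1.7000²/(2·4.0000) = 0.3613 m
human over T_r+T_s: 1.8000·(0.2500+0.4250) = 1.2150 m
residual clearance needed = 0.0600+0.0300+0.0500 = 0.1400 m
sum ≈ 0.4250+0.3613+1.2150+0.1400 ≈ 2.1412 m = S ✓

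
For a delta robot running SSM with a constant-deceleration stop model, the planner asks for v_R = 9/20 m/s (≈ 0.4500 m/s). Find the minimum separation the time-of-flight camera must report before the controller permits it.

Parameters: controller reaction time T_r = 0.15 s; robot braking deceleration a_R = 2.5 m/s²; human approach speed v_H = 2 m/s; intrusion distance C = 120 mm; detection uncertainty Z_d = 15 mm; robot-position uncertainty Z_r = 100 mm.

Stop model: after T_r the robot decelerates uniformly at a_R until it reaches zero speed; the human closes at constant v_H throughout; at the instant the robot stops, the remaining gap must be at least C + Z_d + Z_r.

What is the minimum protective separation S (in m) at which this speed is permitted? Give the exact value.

stop time T_s = (9/20)/(5/2) = 0.1800 s
robot covers v_R·T_r = 0.4500·0.1500 = 0.0675 m before braking
robot under decel: 0.4500²/(2·2.5000) = 0.0405 m
person approaches 2.0000·(0.1500+0.1800) = 0.6600 m
residual clearance needed = 0.1200+0.0150+0.1000 = 0.2350 m
S_min ≈ 0.0675+0.0405+0.6600+0.2350  ⇒  S_min = 1003/1000 m

S_min = 1003/1000 m = 1.0030 m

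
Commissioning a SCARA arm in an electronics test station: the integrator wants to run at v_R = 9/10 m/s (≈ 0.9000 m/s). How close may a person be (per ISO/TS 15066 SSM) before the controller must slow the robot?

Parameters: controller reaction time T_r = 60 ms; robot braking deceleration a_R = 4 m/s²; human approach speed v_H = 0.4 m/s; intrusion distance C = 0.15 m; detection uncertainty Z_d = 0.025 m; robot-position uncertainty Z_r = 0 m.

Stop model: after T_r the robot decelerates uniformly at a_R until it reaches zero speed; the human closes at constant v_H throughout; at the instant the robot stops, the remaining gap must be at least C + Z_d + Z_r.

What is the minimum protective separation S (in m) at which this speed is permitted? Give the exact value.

S_min = 1777/4000 m = 0.4442 m

T_s = v_R/a_R = (9/10)/4 = 0.2250 s
reaction-phase robot travel = 0.9000·0.0600 = 0.0540 m
braking distance = 0.9000²/(2·4.0000) = 0.1013 m
person approaches 0.4000·(0.0600+0.2250) = 0.1140 m
C+Z_d+Z_r = 0.1500+0.0250+0.0000 = 0.1750 m
S_min ≈ 0.0540+0.1013+0.1140+0.1750  ⇒  S_min = 1777/4000 m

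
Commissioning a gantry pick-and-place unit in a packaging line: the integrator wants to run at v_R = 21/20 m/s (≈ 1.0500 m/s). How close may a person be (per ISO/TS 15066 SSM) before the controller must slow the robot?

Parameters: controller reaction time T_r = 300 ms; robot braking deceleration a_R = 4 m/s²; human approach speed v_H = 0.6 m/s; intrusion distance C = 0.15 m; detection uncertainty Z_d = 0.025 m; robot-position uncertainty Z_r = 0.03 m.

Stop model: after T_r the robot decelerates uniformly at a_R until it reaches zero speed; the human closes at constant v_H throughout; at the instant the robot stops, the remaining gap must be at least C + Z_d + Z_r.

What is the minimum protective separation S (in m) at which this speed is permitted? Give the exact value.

S_min = 637/640 m = 0.9953 m

stop time T_s = (21/20)/4 = 0.2625 s
robot covers v_R·T_r = 1.0500·0.3000 = 0.3150 m before braking
braking distance = 1.0500²/(2·4.0000) = 0.1378 m
human over T_r+T_s: 0.6000·(0.3000+0.2625) = 0.3375 m
residual clearance needed = 0.1500+0.0250+0.0300 = 0.2050 m
S_min ≈ 0.3150+0.1378+0.3375+0.2050  ⇒  S_min = 637/640 m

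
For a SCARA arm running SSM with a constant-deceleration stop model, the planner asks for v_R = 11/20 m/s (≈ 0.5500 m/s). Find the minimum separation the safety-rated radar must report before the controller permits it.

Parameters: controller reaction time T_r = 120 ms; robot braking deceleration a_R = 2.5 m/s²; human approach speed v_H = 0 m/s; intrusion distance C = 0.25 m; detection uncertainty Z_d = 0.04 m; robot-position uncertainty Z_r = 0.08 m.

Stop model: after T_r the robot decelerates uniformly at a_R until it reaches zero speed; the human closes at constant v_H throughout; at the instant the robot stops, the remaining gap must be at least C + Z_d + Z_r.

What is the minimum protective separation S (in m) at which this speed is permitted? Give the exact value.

braking lasts T_s = (11/20)/(5/2) = 0.2200 s
robot covers v_R·T_r = 0.5500·0.1200 = 0.0660 m before braking
robot under decel: 0.5500²/(2·2.5000) = 0.0605 m
human closes 0.0000·0.3400 = 0.0000 m
C+Z_d+Z_r = 0.2500+0.0400+0.0800 = 0.3700 m
S_min ≈ 0.0660+0.0605+0.0000+0.3700  ⇒  S_min = 993/2000 m

S_min = 993/2000 m = 0.4965 m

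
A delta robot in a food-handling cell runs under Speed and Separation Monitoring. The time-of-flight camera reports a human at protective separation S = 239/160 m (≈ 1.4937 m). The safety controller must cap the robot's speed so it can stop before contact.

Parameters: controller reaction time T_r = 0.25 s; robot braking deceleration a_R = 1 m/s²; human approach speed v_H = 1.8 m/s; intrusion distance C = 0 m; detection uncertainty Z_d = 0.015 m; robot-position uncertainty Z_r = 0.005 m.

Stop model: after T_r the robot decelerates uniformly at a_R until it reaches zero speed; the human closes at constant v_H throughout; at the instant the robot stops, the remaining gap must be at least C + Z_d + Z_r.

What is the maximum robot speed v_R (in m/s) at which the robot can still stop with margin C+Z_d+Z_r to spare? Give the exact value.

quadratic (1/2)·v² + (41/20)·v + (-819/800) = 0
  disc = (41/20)² − 4·(1/2)·(-819/800) = 25/4 ; √disc = 5/2
  v_R = (−(41/20) + 5/2) / (2·(1/2)) = 9/20 m/s
check:
stop time T_s = (9/20)/1 = 0.4500 s
robot in T_r: 0.4500·0.2500 = 0.1125 m
robot under decel: 0.4500²/(2·1.0000) = 0.1013 m
human over T_r+T_s: 1.8000·(0.2500+0.4500) = 1.2600 m
margins: 0.0000+0.0150+0.0050 = 0.0200 m
sum ≈ 0.1125+0.1013+1.2600+0.0200 ≈ 1.4937 m = S ✓

v_R_max = 9/20 m/s = 0.4500 m/s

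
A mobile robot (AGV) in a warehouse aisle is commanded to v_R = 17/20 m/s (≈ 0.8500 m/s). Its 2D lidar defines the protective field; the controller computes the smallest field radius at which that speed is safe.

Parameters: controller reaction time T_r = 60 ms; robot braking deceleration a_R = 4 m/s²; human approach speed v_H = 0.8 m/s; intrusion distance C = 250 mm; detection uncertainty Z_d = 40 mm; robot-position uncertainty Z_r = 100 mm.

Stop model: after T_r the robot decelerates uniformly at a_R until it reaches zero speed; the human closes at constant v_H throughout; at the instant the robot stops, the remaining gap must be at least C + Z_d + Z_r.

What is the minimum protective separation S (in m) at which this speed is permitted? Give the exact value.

S_min = 11989/16000 m = 0.7493 m

stop time T_s = (17/20)/4 = 0.2125 s
robot covers v_R·T_r = 0.8500·0.0600 = 0.0510 m before braking
braking distance = 0.8500²/(2·4.0000) = 0.0903 m
human over T_r+T_s: 0.8000·(0.0600+0.2125) = 0.2180 m
margins: 0.2500+0.0400+0.1000 = 0.3900 m
S_min ≈ 0.0510+0.0903+0.2180+0.3900  ⇒  S_min = 11989/16000 m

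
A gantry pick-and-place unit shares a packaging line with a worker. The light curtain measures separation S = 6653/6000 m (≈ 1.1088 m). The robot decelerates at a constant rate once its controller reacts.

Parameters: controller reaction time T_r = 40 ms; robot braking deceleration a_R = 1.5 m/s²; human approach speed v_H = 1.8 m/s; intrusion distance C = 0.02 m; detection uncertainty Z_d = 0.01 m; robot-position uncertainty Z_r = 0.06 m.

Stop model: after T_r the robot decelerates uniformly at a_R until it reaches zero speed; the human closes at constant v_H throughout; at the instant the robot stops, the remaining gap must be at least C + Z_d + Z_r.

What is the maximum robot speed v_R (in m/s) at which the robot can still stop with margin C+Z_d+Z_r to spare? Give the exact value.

v_R_max = 13/20 m/s = 0.6500 m/s

collect terms ⇒ (1/3)·v_R² + (31/25)·v_R + (-5681/6000) = 0
  disc = (31/25)² − 4·(1/3)·(-5681/6000) = 63001/22500 ; √disc = 251/150
  v_R = (−(31/25) + 251/150) / (2·(1/3)) = 13/20 m/s
check:
stop time T_s = (13/20)/(3/2) = 0.4333 s
robot covers v_R·T_r = 0.6500·0.0400 = 0.0260 m before braking
robot under decel: 0.6500²/(2·1.5000) = 0.1408 m
human over T_r+T_s: 1.8000·(0.0400+0.4333) = 0.8520 m
margins: 0.0200+0.0100+0.0600 = 0.0900 m
sum ≈ 0.0260+0.1408+0.8520+0.0900 ≈ 1.1088 m = S ✓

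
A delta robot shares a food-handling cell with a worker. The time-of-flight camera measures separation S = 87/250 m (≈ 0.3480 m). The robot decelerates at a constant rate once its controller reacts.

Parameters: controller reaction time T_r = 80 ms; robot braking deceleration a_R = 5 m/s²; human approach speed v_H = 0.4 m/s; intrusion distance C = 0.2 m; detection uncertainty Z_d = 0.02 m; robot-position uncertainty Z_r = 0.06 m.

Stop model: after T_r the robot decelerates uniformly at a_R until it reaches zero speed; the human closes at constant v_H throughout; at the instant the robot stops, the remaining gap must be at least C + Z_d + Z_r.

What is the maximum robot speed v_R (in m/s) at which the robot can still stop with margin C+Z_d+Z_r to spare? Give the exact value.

v_R_max = 1/5 m/s = 0.2000 m/s

at the boundary: (1/10)·v² + (4/25)·v + (-9/250) = 0
  disc = (4/25)² − 4·(1/10)·(-9/250) = 1/25 ; √disc = 1/5
  v_R = (−(4/25) + 1/5) / (2·(1/10)) = 1/5 m/s
check:
T_s = v_R/a_R = (1/5)/5 = 0.0400 s
robot covers v_R·T_r = 0.2000·0.0800 = 0.0160 m before braking
robot under decel: 0.2000²/(2·5.0000) = 0.0040 m
person approaches 0.4000·(0.0800+0.0400) = 0.0480 m
margins: 0.2000+0.0200+0.0600 = 0.2800 m
sum ≈ 0.0160+0.0040+0.0480+0.2800 ≈ 0.3480 m = S ✓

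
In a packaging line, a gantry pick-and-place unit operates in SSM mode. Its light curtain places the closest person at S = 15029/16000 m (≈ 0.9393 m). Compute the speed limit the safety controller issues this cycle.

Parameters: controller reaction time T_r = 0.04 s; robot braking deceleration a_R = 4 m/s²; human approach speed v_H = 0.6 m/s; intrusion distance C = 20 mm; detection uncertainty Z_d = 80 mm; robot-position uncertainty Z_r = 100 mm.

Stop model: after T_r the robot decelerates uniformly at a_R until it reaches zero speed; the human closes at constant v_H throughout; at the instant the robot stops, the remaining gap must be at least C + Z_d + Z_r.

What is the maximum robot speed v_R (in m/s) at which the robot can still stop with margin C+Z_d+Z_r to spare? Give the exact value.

v_R_max = 7/4 m/s = 1.7500 m/s

at the boundary: (1/8)·v² + (19/100)·v + (-2289/3200) = 0
  disc = (19/100)² − 4·(1/8)·(-2289/3200) = 63001/160000 ; √disc = 251/400
  v_R = (−(19/100) + 251/400) / (2·(1/8)) = 7/4 m/s
check:
braking lasts T_s = (7/4)/4 = 0.4375 s
robot covers v_R·T_r = 1.7500·0.0400 = 0.0700 m before braking
robot covers 1.7500·0.4375 − ½·4.0000·0.4375² = 0.3828 m while stopping
human over T_r+T_s: 0.6000·(0.0400+0.4375) = 0.2865 m
residual clearance needed = 0.0200+0.0800+0.1000 = 0.2000 m
sum ≈ 0.0700+0.3828+0.2865+0.2000 ≈ 0.9393 m = S ✓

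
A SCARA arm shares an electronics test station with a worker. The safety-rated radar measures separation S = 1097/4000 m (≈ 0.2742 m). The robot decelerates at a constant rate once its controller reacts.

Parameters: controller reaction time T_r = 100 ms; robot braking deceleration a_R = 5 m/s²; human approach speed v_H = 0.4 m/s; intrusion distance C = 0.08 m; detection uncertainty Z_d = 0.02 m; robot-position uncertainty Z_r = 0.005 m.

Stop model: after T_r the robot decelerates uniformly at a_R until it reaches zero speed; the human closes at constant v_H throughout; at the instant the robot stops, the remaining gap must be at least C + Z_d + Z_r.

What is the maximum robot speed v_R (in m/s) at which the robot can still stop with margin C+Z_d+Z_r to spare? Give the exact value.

v_R_max = 11/20 m/s = 0.5500 m/s

quadratic (1/10)·v² + (9/50)·v + (-517/4000) = 0
  disc = (9/50)² − 4·(1/10)·(-517/4000) = 841/10000 ; √disc = 29/100
  v_R = (−(9/50) + 29/100) / (2·(1/10)) = 11/20 m/s
check:
T_s = v_R/a_R = (11/20)/5 = 0.1100 s
reaction-phase robot travel = 0.5500·0.1000 = 0.0550 m
robot covers 0.5500·0.1100 − ½·5.0000·0.1100² = 0.0302 m while stopping
human closes 0.4000·0.2100 = 0.0840 m
C+Z_d+Z_r = 0.0800+0.0200+0.0050 = 0.1050 m
sum ≈ 0.0550+0.0302+0.0840+0.1050 ≈ 0.2742 m = S ✓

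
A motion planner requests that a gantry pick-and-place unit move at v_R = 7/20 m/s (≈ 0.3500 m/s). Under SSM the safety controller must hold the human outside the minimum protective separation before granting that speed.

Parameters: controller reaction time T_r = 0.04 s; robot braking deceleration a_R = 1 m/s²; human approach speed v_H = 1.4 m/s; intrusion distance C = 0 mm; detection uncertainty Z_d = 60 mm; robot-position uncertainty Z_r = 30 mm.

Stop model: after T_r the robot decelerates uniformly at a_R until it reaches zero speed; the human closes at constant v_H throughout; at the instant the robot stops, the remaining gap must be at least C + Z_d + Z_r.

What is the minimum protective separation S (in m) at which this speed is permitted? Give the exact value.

S_min = 569/800 m = 0.7113 m

stop time T_s = (7/20)/1 = 0.3500 s
robot covers v_R·T_r = 0.3500·0.0400 = 0.0140 m before braking
robot under decel: 0.3500²/(2·1.0000) = 0.0612 m
human over T_r+T_s: 1.4000·(0.0400+0.3500) = 0.5460 m
C+Z_d+Z_r = 0.0000+0.0600+0.0300 = 0.0900 m
S_min ≈ 0.0140+0.0612+0.5460+0.0900  ⇒  S_min = 569/800 m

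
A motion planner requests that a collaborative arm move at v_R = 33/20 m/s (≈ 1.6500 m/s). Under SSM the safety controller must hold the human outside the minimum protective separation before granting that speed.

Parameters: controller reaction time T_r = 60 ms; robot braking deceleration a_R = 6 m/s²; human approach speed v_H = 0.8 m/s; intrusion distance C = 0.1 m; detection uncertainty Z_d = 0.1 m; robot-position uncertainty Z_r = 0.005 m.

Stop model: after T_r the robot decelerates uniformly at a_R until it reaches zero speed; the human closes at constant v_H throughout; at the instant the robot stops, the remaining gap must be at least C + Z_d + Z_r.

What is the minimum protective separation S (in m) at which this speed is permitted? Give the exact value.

T_s = v_R/a_R = (33/20)/6 = 0.2750 s
robot in T_r: 1.6500·0.0600 = 0.0990 m
robot covers 1.6500·0.2750 − ½·6.0000·0.2750² = 0.2269 m while stopping
person approaches 0.8000·(0.0600+0.2750) = 0.2680 m
margins: 0.1000+0.1000+0.0050 = 0.2050 m
S_min ≈ 0.0990+0.2269+0.2680+0.2050  ⇒  S_min = 6391/8000 m

S_min = 6391/8000 m = 0.7989 m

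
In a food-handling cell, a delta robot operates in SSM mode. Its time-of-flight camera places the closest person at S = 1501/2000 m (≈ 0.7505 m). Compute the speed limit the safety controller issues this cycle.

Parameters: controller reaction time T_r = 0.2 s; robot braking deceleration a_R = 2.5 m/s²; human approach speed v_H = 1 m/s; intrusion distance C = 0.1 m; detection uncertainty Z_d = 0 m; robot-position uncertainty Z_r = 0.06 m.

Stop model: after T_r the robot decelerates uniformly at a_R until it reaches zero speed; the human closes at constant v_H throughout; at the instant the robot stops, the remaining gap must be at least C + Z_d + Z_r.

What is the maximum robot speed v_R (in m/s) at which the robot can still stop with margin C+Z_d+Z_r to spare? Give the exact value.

quadratic (1/5)·v² + (3/5)·v + (-781/2000) = 0
  disc = (3/5)² − 4·(1/5)·(-781/2000) = 1681/2500 ; √disc = 41/50
  v_R = (−(3/5) + 41/50) / (2·(1/5)) = 11/20 m/s
check:
braking lasts T_s = (11/20)/(5/2) = 0.2200 s
robot in T_r: 0.5500·0.2000 = 0.1100 m
robot under decel: 0.5500²/(2·2.5000) = 0.0605 m
human over T_r+T_s: 1.0000·(0.2000+0.2200) = 0.4200 m
C+Z_d+Z_r = 0.1000+0.0000+0.0600 = 0.1600 m
sum ≈ 0.1100+0.0605+0.4200+0.1600 ≈ 0.7505 m = S ✓

v_R_max = 11/20 m/s = 0.5500 m/s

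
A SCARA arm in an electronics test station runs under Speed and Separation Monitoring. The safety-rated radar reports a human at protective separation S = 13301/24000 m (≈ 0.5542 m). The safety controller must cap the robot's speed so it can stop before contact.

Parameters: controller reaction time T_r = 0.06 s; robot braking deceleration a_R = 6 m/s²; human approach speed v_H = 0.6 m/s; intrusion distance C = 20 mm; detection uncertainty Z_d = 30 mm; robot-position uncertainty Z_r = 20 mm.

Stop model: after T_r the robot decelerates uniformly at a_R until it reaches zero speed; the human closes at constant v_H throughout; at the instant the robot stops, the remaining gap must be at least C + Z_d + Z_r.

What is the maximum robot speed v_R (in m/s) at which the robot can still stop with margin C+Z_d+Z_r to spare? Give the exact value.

collect terms ⇒ (1/12)·v_R² + (4/25)·v_R + (-10757/24000) = 0
  disc = (4/25)² − 4·(1/12)·(-10757/24000) = 63001/360000 ; √disc = 251/600
  v_R = (−(4/25) + 251/600) / (2·(1/12)) = 31/20 m/s
check:
T_s = v_R/a_R = (31/20)/6 = 0.2583 s
robot in T_r: 1.5500·0.0600 = 0.0930 m
robot covers 1.5500·0.2583 − ½·6.0000·0.2583² = 0.2002 m while stopping
person approaches 0.6000·(0.0600+0.2583) = 0.1910 m
C+Z_d+Z_r = 0.0200+0.0300+0.0200 = 0.0700 m
sum ≈ 0.0930+0.2002+0.1910+0.0700 ≈ 0.5542 m = S ✓

v_R_max = 31/20 m/s = 1.5500 m/s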